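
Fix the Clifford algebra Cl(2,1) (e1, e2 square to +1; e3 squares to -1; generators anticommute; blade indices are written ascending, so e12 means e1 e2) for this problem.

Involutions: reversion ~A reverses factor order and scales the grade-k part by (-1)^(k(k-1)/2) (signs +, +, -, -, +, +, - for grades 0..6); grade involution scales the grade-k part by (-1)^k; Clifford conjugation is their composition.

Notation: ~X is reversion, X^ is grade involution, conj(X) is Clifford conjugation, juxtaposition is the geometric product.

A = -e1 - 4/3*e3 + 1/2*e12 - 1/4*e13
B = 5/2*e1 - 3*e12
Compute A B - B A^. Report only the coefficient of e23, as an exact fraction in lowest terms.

first term: -1 + 7/4*e2 + 5/8*e3 + 10/3*e13 + 3/4*e23 + 4*e123
second term: 4 + 17/4*e2 - 5/8*e3 + 10/3*e13 - 3/4*e23 - 4*e123
Answer: 3/2


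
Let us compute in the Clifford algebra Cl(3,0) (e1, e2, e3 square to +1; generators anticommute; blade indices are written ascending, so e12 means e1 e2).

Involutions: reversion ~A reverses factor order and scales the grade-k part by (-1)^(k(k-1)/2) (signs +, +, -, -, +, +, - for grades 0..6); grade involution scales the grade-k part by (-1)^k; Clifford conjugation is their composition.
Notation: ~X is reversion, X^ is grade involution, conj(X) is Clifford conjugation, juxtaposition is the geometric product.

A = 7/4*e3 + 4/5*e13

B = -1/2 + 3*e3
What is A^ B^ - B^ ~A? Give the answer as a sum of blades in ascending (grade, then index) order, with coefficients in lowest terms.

first term: 21/4 - 12/5*e1 + 7/8*e3 - 2/5*e13
second term: -21/4 - 12/5*e1 - 7/8*e3 + 2/5*e13
Answer: 21/2 + 7/4*e3 - 4/5*e13


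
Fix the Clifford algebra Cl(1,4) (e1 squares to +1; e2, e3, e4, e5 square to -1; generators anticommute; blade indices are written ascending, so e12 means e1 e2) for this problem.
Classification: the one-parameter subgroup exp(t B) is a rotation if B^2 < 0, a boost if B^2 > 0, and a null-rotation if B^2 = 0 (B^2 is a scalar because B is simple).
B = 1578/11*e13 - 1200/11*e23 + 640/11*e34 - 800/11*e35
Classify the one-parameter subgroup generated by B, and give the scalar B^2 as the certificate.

B^2 term by term: the squares give (1578/11)^2*(e13)^2 + (-1200/11)^2*(e23)^2 + (640/11)^2*(e34)^2 + (-800/11)^2*(e35)^2 = 2490084/121*(+1) + 1440000/121*(-1) + 409600/121*(-1) + 640000/121*(-1) = 4 (each basis 2-blade squares to minus the product of its generators' squares); cross terms between blades sharing an index anticommute and cancel. So B^2 = 4.
Answer: boost, certificate B^2 = 4. No conjugation can change B^2 = 4; the sign gives the class.


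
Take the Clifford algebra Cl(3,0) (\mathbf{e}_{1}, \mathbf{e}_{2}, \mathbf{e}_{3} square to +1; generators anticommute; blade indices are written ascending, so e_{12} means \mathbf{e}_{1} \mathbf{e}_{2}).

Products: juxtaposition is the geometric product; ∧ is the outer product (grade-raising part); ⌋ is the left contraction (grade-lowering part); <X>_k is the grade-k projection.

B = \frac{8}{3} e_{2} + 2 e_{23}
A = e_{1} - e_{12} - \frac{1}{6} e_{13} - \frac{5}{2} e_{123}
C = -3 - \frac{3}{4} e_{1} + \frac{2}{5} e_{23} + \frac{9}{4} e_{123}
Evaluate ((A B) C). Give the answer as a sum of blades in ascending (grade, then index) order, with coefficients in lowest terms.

step 1: \frac{7}{3} e_{1} + 3 e_{12} + \frac{14}{3} e_{13} + \frac{22}{9} e_{123}
step 2: -\frac{29}{4} - \frac{359}{45} e_{1} + \frac{51}{4} e_{2} - \frac{13}{4} e_{3} - \frac{163}{15} e_{12} - \frac{64}{5} e_{13} + \frac{41}{12} e_{23} - \frac{32}{5} e_{123}
Answer: -\frac{29}{4} - \frac{359}{45} e_{1} + \frac{51}{4} e_{2} - \frac{13}{4} e_{3} - \frac{163}{15} e_{12} - \frac{64}{5} e_{13} + \frac{41}{12} e_{23} - \frac{32}{5} e_{123}


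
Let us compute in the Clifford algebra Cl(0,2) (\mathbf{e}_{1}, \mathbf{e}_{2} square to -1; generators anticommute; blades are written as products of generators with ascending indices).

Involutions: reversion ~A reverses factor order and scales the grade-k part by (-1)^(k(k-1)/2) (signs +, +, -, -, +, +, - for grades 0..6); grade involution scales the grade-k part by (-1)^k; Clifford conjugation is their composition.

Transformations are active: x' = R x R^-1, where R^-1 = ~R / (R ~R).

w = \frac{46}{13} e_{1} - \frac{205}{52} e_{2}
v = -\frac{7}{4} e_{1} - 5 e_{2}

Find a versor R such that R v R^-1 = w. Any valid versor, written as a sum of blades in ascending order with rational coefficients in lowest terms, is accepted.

Key observation: q(v) = q(w) = -\frac{449}{16} (sandwiches preserve the norm), so R = v + w = \frac{93}{52} e_{1} - \frac{465}{52} e_{2} works whenever it is invertible — the component of v along it is kept and (v - w)/2 reverses, sending v to w.
Answer: \frac{93}{52} e_{1} - \frac{465}{52} e_{2}


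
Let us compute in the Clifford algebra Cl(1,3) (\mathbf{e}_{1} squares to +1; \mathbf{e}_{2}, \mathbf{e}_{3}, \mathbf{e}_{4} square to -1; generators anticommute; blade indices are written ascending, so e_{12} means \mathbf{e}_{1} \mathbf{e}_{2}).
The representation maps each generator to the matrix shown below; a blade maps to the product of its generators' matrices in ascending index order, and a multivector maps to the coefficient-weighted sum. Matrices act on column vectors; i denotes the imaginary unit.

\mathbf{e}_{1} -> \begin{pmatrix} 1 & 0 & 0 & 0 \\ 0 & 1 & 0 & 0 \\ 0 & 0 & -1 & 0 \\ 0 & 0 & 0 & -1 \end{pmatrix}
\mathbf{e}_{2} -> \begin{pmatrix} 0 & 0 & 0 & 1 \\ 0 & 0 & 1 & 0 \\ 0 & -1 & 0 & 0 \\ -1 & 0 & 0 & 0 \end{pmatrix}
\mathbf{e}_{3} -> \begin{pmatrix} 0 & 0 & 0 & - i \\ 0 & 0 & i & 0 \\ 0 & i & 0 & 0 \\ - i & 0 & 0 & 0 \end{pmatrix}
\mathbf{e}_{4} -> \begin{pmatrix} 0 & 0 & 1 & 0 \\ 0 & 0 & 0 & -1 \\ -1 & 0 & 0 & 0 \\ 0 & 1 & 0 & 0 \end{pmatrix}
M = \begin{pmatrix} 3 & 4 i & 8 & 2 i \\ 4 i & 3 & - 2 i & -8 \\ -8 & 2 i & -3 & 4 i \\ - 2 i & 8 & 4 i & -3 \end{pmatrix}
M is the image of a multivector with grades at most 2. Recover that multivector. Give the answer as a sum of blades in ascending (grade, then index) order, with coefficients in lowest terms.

Method: the blade images are trace-orthogonal — tr(rho(e_A) rho(e_B)^-1) = 4 if A = B and 0 otherwise — and rho(e_A)^-1 = (e_A)^2 * rho(e_A) with (e_A)^2 = +1 or -1, so the coefficient of e_A in the preimage is (e_A)^2 * tr(M rho(e_A))/4.
Nonzero projections over blades of grade <= 2: e_{1}: (e_{1})^2 = +1, tr(M rho(e_{1})) = 12, coefficient 3; e_{4}: (e_{4})^2 = -1, tr(M rho(e_{4})) = -32, coefficient 8; e_{13}: (e_{13})^2 = +1, tr(M rho(e_{13})) = -8, coefficient -2; e_{34}: (e_{34})^2 = -1, tr(M rho(e_{34})) = 16, coefficient -4. Every other blade of grade <= 2 projects to 0.
Answer: 3 e_{1} + 8 e_{4} - 2 e_{13} - 4 e_{34}


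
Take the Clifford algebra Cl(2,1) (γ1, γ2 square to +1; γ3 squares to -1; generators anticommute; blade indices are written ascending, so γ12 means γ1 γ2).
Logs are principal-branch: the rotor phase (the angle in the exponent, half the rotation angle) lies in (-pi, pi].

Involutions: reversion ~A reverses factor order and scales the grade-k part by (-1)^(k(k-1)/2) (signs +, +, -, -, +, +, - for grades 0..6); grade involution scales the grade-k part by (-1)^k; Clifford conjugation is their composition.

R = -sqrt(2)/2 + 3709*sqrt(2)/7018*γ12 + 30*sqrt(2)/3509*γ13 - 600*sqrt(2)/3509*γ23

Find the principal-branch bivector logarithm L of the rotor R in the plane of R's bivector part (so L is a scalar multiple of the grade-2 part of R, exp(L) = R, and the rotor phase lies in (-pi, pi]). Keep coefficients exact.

The scalar part of R is -sqrt(2)/2, which fixes the principal-branch rotor phase; the unit plane is then the bivector part divided by the sine of that phase, and L is that plane scaled by the phase.
Concretely: cos(phase) = -sqrt(2)/2 gives phase = ±3*pi/4, and since phase/sin(phase) is even the sign is immaterial: L = (phase/sin(phase)) * <R>_2 = (3*sqrt(2)*pi/4) * <R>_2.
Answer: 11127*pi/14036*γ12 + 45*pi/3509*γ13 - 900*pi/3509*γ23


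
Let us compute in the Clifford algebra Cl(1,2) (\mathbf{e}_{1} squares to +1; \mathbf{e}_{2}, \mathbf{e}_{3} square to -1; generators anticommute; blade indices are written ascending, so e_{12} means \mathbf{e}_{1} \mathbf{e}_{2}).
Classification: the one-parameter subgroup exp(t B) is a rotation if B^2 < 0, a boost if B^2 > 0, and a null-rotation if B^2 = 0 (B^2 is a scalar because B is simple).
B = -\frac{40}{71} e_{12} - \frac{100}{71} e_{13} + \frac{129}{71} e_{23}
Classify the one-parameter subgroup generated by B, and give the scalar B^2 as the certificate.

B^2 term by term: the squares give (-\frac{40}{71})^2*(e_{12})^2 + (-\frac{100}{71})^2*(e_{13})^2 + (\frac{129}{71})^2*(e_{23})^2 = \frac{1600}{5041}*(+1) + \frac{10000}{5041}*(+1) + \frac{16641}{5041}*(-1) = -1 (each basis 2-blade squares to minus the product of its generators' squares); cross terms between blades sharing an index anticommute and cancel. So B^2 = -1.
Answer: rotation, certificate B^2 = -1. Why this suffices: the scalar -1 survives any versor conjugation, so its sign alone determines the class however B is presented.


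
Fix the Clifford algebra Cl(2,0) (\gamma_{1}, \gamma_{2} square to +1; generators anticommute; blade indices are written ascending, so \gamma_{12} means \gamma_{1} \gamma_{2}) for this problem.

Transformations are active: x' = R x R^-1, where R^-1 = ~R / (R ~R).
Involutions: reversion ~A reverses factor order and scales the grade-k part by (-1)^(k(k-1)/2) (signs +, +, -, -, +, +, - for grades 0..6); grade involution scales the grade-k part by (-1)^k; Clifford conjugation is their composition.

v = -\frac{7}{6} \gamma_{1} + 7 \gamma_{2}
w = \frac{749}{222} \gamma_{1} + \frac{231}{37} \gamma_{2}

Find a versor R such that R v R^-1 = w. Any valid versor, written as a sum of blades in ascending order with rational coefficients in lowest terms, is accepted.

Reasoning: v^2 = w^2 = \frac{1813}{36} since conjugation preserves the quadratic form; R = v + w = \frac{245}{111} \gamma_{1} + \frac{490}{37} \gamma_{2} is then valid when invertible, keeping its own part and reversing (v - w)/2.
Answer: \frac{245}{111} \gamma_{1} + \frac{490}{37} \gamma_{2}


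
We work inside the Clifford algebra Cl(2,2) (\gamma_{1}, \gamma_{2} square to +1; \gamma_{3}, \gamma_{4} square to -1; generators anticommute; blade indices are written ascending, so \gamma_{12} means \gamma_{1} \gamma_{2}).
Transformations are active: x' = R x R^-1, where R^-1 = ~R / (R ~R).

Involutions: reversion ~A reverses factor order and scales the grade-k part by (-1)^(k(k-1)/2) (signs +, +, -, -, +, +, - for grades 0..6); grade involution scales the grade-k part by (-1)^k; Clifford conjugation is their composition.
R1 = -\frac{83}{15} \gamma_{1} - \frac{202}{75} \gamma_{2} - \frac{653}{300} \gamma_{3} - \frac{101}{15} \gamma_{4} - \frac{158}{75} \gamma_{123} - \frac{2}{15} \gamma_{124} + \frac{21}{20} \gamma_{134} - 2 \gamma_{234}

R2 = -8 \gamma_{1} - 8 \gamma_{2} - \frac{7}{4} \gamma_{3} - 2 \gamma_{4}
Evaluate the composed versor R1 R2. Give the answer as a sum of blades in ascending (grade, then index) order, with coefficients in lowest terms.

Distribute over the terms of R2 (each basis-blade product reordered to ascending indices, repeated generators contracted through their squares):
R1 (-8 \gamma_{1}) = \frac{664}{15} - \frac{1616}{75} \gamma_{12} - \frac{1306}{75} \gamma_{13} - \frac{808}{15} \gamma_{14} + \frac{1264}{75} \gamma_{23} + \frac{16}{15} \gamma_{24} - \frac{42}{5} \gamma_{34} - 16 \gamma_{1234}
R1 (-8 \gamma_{2}) = \frac{1616}{75} + \frac{664}{15} \gamma_{12} - \frac{1264}{75} \gamma_{13} - \frac{16}{15} \gamma_{14} - \frac{1306}{75} \gamma_{23} - \frac{808}{15} \gamma_{24} + 16 \gamma_{34} - \frac{42}{5} \gamma_{1234}
R1 (-\frac{7}{4} \gamma_{3}) = -\frac{4571}{1200} - \frac{553}{150} \gamma_{12} + \frac{581}{60} \gamma_{13} - \frac{147}{80} \gamma_{14} + \frac{707}{150} \gamma_{23} + \frac{7}{2} \gamma_{24} - \frac{707}{60} \gamma_{34} - \frac{7}{30} \gamma_{1234}
R1 (-2 \gamma_{4}) = -\frac{202}{15} - \frac{4}{15} \gamma_{12} + \frac{21}{10} \gamma_{13} + \frac{166}{15} \gamma_{14} - 4 \gamma_{23} + \frac{404}{75} \gamma_{24} + \frac{653}{150} \gamma_{34} + \frac{316}{75} \gamma_{1234}
Summing the partial products and collecting blades:
Answer: \frac{3883}{80} + \frac{563}{30} \gamma_{12} - \frac{1349}{60} \gamma_{13} - \frac{10969}{240} \gamma_{14} + \frac{23}{150} \gamma_{23} - \frac{6587}{150} \gamma_{24} + \frac{17}{100} \gamma_{34} - \frac{1021}{50} \gamma_{1234}


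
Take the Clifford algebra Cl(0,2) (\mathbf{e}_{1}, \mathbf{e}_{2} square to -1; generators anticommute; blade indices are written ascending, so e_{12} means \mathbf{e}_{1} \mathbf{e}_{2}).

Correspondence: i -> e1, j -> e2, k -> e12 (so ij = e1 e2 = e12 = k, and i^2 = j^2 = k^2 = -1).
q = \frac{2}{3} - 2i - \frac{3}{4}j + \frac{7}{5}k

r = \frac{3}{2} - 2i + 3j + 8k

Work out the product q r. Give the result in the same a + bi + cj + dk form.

In blades: q = \frac{2}{3} - 2 e_{1} - \frac{3}{4} e_{2} + \frac{7}{5} e_{12}, r = \frac{3}{2} - 2 e_{1} + 3 e_{2} + 8 e_{12}.
Distribute q over r term by term (generator squares from the signature, products reordered to ascending indices): (\frac{2}{3})*r = 1 - \frac{4}{3} e_{1} + 2 e_{2} + \frac{16}{3} e_{12}; (-2 e_{1})*r = -4 - 3 e_{1} + 16 e_{2} - 6 e_{12}; (-\frac{3}{4} e_{2})*r = \frac{9}{4} - 6 e_{1} - \frac{9}{8} e_{2} - \frac{3}{2} e_{12}; (\frac{7}{5} e_{12})*r = -\frac{56}{5} - \frac{21}{5} e_{1} - \frac{14}{5} e_{2} + \frac{21}{10} e_{12}.
Sum: -\frac{239}{20} - \frac{218}{15} e_{1} + \frac{563}{40} e_{2} - \frac{1}{15} e_{12}; translating back through the correspondence:
Answer: -\frac{239}{20} - \frac{218}{15}i + \frac{563}{40}j - \frac{1}{15}k


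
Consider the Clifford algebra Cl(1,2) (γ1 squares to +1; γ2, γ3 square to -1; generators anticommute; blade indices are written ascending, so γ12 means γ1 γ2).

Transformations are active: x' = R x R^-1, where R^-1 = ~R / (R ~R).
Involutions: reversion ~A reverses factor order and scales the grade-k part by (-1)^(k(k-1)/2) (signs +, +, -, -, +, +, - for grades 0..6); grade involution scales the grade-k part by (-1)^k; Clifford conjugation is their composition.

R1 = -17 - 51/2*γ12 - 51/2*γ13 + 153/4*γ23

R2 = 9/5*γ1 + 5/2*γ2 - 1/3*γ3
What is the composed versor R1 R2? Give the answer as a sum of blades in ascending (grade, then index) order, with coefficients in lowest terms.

Distribute over the terms of R2 (each basis-blade product reordered to ascending indices, repeated generators contracted through their squares):
R1 (9/5*γ1) = -153/5*γ1 + 459/10*γ2 + 459/10*γ3 + 1377/20*γ123
R1 (5/2*γ2) = 255/4*γ1 - 85/2*γ2 + 765/8*γ3 + 255/4*γ123
R1 (-1/3*γ3) = -17/2*γ1 + 51/4*γ2 + 17/3*γ3 + 17/2*γ123
Summing the partial products and collecting blades:
Answer: 493/20*γ1 + 323/20*γ2 + 17663/120*γ3 + 1411/10*γ123


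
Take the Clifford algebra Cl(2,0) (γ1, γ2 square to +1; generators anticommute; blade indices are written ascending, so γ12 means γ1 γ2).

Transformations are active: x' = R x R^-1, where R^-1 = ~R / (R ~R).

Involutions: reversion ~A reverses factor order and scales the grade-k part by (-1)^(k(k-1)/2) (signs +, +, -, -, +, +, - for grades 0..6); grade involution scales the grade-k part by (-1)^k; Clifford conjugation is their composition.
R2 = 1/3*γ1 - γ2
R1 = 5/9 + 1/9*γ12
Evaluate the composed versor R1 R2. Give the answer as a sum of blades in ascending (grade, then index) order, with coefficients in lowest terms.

Distribute over the terms of R1 (each basis-blade product reordered to ascending indices, repeated generators contracted through their squares):
(5/9) R2 = 5/27*γ1 - 5/9*γ2
(1/9*γ12) R2 = -1/9*γ1 - 1/27*γ2
Summing the partial products and collecting blades:
Answer: 2/27*γ1 - 16/27*γ2


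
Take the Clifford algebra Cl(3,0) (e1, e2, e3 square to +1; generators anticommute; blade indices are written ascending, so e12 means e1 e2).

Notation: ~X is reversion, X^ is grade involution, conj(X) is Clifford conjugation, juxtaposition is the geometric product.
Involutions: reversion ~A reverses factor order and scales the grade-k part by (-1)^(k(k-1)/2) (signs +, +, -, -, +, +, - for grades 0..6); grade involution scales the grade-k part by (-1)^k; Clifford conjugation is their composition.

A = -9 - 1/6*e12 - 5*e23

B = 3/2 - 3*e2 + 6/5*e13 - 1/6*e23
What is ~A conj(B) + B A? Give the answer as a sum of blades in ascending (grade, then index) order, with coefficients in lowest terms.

first term: -43/3 + 1/2*e1 - 27*e2 - 15*e3 - 23/4*e12 + 1949/180*e13 + 31/5*e23
second term: -43/3 - 1/2*e1 + 27*e2 + 15*e3 + 23/4*e12 - 1949/180*e13 - 31/5*e23
Answer: -86/3


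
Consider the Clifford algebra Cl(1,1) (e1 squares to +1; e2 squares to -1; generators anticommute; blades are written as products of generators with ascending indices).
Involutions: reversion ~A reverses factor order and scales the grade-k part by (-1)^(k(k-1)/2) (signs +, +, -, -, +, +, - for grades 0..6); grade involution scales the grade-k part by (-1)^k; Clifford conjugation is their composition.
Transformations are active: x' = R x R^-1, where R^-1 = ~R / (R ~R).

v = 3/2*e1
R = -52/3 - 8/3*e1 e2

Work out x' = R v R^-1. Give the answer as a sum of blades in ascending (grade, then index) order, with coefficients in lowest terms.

~R = -52/3 + 8/3*e1 e2, and R ~R = 880/3, so R^-1 = ~R / (880/3).
R v = -26*e1 + 4*e2
Answer: 173/110*e1 - 26/55*e2


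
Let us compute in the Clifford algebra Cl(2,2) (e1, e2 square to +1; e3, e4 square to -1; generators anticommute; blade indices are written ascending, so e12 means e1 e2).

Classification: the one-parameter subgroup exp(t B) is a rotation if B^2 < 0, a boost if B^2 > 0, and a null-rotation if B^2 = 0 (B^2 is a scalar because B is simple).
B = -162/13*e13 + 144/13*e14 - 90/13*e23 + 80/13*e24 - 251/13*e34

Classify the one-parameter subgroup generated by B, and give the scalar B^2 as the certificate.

B^2 term by term: the squares give (-162/13)^2*(e13)^2 + (144/13)^2*(e14)^2 + (-90/13)^2*(e23)^2 + (80/13)^2*(e24)^2 + (-251/13)^2*(e34)^2 = 26244/169*(+1) + 20736/169*(+1) + 8100/169*(+1) + 6400/169*(+1) + 63001/169*(-1) = -9 (each basis 2-blade squares to minus the product of its generators' squares); cross terms between blades sharing an index anticommute and cancel; the commuting (index-disjoint) pairs give grade-4 terms 2*c*c'*(blade product), which cancel blade by blade — e1234: 25920/169 - 25920/169 = 0 — confirming B is simple. So B^2 = -9.
Answer: rotation, certificate B^2 = -9. No conjugation can change B^2 = -9; the sign gives the class.


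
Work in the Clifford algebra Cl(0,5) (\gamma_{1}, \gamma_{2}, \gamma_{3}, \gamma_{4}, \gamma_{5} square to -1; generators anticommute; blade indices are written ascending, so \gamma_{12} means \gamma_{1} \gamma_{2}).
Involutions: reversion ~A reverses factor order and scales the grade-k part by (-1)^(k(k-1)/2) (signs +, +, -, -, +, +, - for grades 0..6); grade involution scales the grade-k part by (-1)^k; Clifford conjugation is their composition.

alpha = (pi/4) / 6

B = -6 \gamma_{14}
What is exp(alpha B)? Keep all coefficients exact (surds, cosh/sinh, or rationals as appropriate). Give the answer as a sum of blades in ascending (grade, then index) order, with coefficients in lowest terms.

B^2 = (-6)^2*(\gamma_{14})^2 = 36*(-1) = -36 (a basis 2-blade squares to minus the product of its generators' squares).
B^2 = -36 — circular case — the even/odd split gives cos and sin: l = 6, alpha*l = \frac{\pi}{4}, so exp(alpha B) = cos(\frac{\pi}{4}) + (sin(\frac{\pi}{4})/6)*B = \frac{\sqrt{2}}{2} + (\frac{\sqrt{2}}{12})*B.
Answer: \frac{\sqrt{2}}{2} - \frac{\sqrt{2}}{2} \gamma_{14}


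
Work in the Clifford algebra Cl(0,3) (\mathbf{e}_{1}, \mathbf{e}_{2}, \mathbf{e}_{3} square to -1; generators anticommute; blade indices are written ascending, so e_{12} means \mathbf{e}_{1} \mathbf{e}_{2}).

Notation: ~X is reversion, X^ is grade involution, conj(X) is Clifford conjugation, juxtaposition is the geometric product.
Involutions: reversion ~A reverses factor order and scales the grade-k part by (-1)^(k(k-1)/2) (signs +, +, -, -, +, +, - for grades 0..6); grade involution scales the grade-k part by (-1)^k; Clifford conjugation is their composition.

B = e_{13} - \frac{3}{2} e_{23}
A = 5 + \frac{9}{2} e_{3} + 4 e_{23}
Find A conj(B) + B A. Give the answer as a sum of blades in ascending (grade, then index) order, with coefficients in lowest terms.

first term: -6 - \frac{9}{2} e_{1} + \frac{27}{4} e_{2} + 4 e_{12} - 5 e_{13} + \frac{15}{2} e_{23}
second term: 6 - \frac{9}{2} e_{1} + \frac{27}{4} e_{2} + 4 e_{12} + 5 e_{13} - \frac{15}{2} e_{23}
Answer: -9 e_{1} + \frac{27}{2} e_{2} + 8 e_{12}


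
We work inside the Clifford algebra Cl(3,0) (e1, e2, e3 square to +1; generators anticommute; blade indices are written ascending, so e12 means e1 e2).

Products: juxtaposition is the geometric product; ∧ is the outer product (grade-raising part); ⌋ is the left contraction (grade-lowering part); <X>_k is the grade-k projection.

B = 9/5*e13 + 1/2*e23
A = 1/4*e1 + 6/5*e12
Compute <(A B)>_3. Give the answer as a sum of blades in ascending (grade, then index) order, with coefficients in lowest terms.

step 1: 9/20*e3 + 3/5*e13 - 54/25*e23 + 1/8*e123
step 2: 1/8*e123
Answer: 1/8*e123


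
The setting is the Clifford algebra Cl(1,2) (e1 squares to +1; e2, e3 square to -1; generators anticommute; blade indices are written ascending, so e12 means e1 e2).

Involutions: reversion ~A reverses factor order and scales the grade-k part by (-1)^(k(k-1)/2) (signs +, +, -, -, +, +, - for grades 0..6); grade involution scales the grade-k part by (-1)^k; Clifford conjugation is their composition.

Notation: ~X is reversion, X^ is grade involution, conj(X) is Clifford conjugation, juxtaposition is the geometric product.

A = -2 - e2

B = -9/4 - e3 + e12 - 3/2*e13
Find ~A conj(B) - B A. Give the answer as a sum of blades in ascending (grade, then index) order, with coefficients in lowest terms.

first term: 9/2 + e1 + 9/4*e2 - 2*e3 + 2*e12 - 3*e13 - e23 + 3/2*e123
second term: 9/2 + e1 + 9/4*e2 + 2*e3 - 2*e12 + 3*e13 - e23 - 3/2*e123
Answer: -4*e3 + 4*e12 - 6*e13 + 3*e123


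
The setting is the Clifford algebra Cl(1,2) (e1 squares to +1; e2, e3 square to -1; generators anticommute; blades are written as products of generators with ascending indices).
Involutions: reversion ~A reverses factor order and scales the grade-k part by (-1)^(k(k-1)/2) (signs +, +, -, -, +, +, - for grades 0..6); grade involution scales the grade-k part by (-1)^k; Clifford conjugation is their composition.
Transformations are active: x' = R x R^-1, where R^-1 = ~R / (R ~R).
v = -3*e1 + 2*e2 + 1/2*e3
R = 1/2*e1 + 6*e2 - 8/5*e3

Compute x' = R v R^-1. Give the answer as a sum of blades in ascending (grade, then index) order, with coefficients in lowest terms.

~R = 1/2*e1 + 6*e2 - 8/5*e3, and R ~R = -3831/100, so R^-1 = ~R / (-3831/100).
R v = -127/10 + 19*e1 e2 - 91/20*e1 e3 + 31/5*e2 e3
Answer: 12763/3831*e1 + 2526/1277*e2 - 11959/7662*e3


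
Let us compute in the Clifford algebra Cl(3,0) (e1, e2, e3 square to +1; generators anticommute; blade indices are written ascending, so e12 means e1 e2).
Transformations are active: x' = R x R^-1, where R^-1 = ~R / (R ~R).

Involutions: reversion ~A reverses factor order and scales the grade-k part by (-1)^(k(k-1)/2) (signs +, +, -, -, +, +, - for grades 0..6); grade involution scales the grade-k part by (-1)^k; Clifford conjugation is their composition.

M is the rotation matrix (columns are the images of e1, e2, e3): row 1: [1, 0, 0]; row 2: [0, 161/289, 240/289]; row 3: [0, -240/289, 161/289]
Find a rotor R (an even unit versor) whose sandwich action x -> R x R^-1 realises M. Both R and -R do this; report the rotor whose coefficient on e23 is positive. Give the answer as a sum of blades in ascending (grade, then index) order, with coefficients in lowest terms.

Method: write R = a + b12*e12 + b13*e13 + b23*e23 with a^2 + b12^2 + b13^2 + b23^2 = 1 (so R^-1 = ~R). Expanding the columns R e_j ~R gives tr M = 4a^2 - 1 and, from the antisymmetric part, M21 - M12 = -4a*b12, M13 - M31 = 4a*b13, M32 - M23 = -4a*b23.
Here tr M = 611/289, so a^2 = (1 + tr M)/4 = 225/289 and a = ±15/17. Taking a = 15/17: M21 - M12 = 0, M13 - M31 = 0, M32 - M23 = -480/289, giving b12 = 0, b13 = 0, b23 = 8/17, i.e. R = 15/17 + 8/17*e23.
Its e23 coefficient is already positive.
Answer: 15/17 + 8/17*e23. Key observation: the double cover Spin(3) -> SO(3) sends R and -R to the same matrix (trace 611/289 here), so the stated sign of the e23 coefficient is what selects one sheet.


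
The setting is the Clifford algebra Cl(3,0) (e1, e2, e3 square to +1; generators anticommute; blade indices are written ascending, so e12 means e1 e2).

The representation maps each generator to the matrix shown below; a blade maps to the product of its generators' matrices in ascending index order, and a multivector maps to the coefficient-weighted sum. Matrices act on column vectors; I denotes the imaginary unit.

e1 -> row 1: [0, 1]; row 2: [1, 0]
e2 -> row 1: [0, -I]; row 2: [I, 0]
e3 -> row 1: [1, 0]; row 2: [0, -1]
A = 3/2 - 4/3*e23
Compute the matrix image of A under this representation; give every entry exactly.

Bivector images (products of the table entries): rho(e23) = rho(e2)rho(e3) = row 1: [0, I]; row 2: [I, 0].
M = (3/2)*1 + (-4/3)*rho(e23), summed entrywise (1 is the identity matrix):
Answer: row 1: [3/2, -4*I/3]; row 2: [-4*I/3, 3/2]


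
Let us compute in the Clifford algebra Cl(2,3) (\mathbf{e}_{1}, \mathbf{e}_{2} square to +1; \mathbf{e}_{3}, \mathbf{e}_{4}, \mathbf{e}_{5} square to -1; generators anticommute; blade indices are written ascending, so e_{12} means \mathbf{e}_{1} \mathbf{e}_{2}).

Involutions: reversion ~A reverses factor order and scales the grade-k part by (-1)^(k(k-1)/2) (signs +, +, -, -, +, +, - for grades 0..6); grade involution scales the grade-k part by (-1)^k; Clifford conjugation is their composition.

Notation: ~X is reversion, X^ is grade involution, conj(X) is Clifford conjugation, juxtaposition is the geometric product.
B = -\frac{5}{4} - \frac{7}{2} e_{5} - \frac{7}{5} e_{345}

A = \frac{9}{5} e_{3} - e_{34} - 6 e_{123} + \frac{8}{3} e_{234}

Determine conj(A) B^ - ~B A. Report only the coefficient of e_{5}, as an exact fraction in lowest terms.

first term: \frac{9}{4} e_{3} - \frac{7}{5} e_{5} - \frac{56}{15} e_{25} - \frac{5}{4} e_{34} - \frac{63}{10} e_{35} + \frac{63}{25} e_{45} + \frac{15}{2} e_{123} - \frac{10}{3} e_{234} + \frac{7}{2} e_{345} - 21 e_{1235} + \frac{42}{5} e_{1245} + \frac{28}{3} e_{2345}
second term: -\frac{9}{4} e_{3} + \frac{7}{5} e_{5} + \frac{56}{15} e_{25} + \frac{5}{4} e_{34} + \frac{63}{10} e_{35} - \frac{63}{25} e_{45} + \frac{15}{2} e_{123} - \frac{10}{3} e_{234} + \frac{7}{2} e_{345} - 21 e_{1235} + \frac{42}{5} e_{1245} + \frac{28}{3} e_{2345}
Answer: -\frac{14}{5}


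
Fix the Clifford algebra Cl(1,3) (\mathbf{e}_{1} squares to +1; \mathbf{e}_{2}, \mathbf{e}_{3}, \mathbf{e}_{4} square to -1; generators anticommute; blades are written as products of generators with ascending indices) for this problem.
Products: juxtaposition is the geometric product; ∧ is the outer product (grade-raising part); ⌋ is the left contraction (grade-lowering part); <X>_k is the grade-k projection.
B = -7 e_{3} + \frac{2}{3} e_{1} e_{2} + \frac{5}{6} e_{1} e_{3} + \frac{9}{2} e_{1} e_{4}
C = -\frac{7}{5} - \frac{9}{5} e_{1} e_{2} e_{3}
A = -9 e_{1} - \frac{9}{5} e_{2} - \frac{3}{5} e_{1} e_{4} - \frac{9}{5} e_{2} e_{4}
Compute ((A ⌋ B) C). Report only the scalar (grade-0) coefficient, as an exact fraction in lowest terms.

step 1: -\frac{27}{10} - \frac{6}{5} e_{1} - 6 e_{2} - \frac{15}{2} e_{3} - \frac{81}{2} e_{4}
step 2: \frac{189}{50} + \frac{42}{25} e_{1} + \frac{42}{5} e_{2} + \frac{21}{2} e_{3} + \frac{567}{10} e_{4} - \frac{27}{2} e_{1} e_{2} + \frac{54}{5} e_{1} e_{3} + \frac{54}{25} e_{2} e_{3} + \frac{243}{50} e_{1} e_{2} e_{3} - \frac{729}{10} e_{1} e_{2} e_{3} e_{4}
Answer: \frac{189}{50}


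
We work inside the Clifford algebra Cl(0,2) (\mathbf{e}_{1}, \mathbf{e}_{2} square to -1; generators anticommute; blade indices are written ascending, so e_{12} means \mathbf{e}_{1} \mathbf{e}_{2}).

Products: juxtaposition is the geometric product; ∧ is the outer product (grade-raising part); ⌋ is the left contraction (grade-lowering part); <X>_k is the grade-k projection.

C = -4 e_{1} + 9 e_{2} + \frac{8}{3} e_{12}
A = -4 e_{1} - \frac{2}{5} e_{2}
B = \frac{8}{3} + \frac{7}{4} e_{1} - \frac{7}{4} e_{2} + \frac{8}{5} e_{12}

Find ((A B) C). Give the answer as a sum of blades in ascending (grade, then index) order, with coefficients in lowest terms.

step 1: \frac{63}{10} - \frac{848}{75} e_{1} + \frac{16}{3} e_{2} + \frac{77}{10} e_{12}
step 2: -\frac{2844}{25} - \frac{1445}{18} e_{1} + \frac{25223}{450} e_{2} - \frac{4772}{75} e_{12}
Answer: -\frac{2844}{25} - \frac{1445}{18} e_{1} + \frac{25223}{450} e_{2} - \frac{4772}{75} e_{12}


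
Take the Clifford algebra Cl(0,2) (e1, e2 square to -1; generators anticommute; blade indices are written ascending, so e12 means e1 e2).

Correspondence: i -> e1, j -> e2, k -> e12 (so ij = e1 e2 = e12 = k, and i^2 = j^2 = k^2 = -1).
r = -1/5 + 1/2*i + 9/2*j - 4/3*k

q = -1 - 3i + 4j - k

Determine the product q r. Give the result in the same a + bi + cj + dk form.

In blades: q = -1 - 3*e1 + 4*e2 - e12, r = -1/5 + 1/2*e1 + 9/2*e2 - 4/3*e12.
Distribute q over r term by term (generator squares from the signature, products reordered to ascending indices): (-1)*r = 1/5 - 1/2*e1 - 9/2*e2 + 4/3*e12; (-3*e1)*r = 3/2 + 3/5*e1 - 4*e2 - 27/2*e12; (4*e2)*r = -18 - 16/3*e1 - 4/5*e2 - 2*e12; (-e12)*r = -4/3 + 9/2*e1 - 1/2*e2 + 1/5*e12.
Sum: -529/30 - 11/15*e1 - 49/5*e2 - 419/30*e12; translating back through the correspondence:
Answer: -529/30 - 11/15*i - 49/5*j - 419/30*k


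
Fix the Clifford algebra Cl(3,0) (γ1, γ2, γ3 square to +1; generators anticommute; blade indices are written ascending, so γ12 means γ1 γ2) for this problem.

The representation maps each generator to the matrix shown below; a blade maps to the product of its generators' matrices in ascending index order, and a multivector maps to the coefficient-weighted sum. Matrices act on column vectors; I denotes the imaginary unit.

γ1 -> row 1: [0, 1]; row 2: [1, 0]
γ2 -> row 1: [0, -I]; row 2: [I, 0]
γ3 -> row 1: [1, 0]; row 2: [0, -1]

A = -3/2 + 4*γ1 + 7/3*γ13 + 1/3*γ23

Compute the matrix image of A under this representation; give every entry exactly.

Bivector images (products of the table entries): rho(γ13) = rho(γ1)rho(γ3) = row 1: [0, -1]; row 2: [1, 0]; rho(γ23) = rho(γ2)rho(γ3) = row 1: [0, I]; row 2: [I, 0].
M = (-3/2)*1 + (4)*rho(γ1) + (7/3)*rho(γ13) + (1/3)*rho(γ23), summed entrywise (1 is the identity matrix):
Answer: row 1: [-3/2, 5/3 + I/3]; row 2: [19/3 + I/3, -3/2]


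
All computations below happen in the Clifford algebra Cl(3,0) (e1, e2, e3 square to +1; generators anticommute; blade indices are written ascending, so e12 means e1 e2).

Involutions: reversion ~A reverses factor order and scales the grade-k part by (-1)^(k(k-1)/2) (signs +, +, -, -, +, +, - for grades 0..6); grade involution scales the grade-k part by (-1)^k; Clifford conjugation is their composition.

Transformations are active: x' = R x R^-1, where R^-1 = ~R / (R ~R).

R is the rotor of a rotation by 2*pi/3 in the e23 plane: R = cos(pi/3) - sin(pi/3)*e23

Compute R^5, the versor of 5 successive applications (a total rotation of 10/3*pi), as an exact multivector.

Half-angle bookkeeping: 5 applications in e23 add up to rotor phase 5*pi/3 = 5*pi/3, so R^5 = cos(5*pi/3) - sin(5*pi/3)*e23.
cos(5*pi/3) = 1/2 and sin(5*pi/3) = -sqrt(3)/2, so R^5 = 1/2 + sqrt(3)/2*e23. The net rotation is 4/3*pi (after discarding 1 full turn, each of which contributes a factor -1 to the rotor); the rotor keeps the half-angle phase exactly.
Answer: 1/2 + sqrt(3)/2*e23


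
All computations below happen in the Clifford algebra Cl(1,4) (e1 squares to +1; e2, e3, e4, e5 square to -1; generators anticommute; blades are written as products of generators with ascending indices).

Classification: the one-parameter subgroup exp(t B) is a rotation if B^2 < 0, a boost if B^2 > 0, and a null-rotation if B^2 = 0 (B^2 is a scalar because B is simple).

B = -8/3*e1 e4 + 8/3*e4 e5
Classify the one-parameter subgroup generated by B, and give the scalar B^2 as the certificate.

B^2 term by term: the squares give (-8/3)^2*(e1 e4)^2 + (8/3)^2*(e4 e5)^2 = 64/9*(+1) + 64/9*(-1) = 0 (each basis 2-blade squares to minus the product of its generators' squares); cross terms between blades sharing an index anticommute and cancel. So B^2 = 0.
Answer: null-rotation, certificate B^2 = 0. Key observation: B^2 = 0 is a conjugation invariant, so its sign decides the class regardless of the surface form of B.


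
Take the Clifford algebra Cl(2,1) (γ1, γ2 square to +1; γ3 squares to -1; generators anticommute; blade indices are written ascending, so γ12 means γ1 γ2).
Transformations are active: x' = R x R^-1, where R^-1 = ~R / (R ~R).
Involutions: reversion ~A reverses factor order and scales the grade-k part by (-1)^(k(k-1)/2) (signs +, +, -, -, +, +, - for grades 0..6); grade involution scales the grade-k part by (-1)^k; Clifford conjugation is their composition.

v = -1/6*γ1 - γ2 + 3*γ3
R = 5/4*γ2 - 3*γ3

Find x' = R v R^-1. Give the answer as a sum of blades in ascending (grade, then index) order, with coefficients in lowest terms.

~R = 5/4*γ2 - 3*γ3, and R ~R = -119/16, so R^-1 = ~R / (-119/16).
R v = 31/4 + 5/24*γ12 - 1/2*γ13 + 3/4*γ23
Answer: 1/6*γ1 - 191/119*γ2 + 387/119*γ3


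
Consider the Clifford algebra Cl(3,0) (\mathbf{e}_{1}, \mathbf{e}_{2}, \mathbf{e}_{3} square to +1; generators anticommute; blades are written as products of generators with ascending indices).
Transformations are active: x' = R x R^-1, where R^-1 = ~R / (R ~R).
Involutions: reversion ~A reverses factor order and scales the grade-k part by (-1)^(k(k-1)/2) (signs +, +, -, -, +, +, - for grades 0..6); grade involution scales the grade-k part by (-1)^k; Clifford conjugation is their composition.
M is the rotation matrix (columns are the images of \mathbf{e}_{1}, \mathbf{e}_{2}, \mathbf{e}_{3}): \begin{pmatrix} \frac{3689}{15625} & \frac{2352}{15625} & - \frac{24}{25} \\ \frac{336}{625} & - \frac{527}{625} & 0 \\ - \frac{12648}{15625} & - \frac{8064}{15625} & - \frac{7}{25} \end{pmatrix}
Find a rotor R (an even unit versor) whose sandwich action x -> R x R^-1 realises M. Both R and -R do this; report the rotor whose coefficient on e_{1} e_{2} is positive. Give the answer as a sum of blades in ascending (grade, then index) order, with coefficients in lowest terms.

Method: write R = a + b12*e_{1} e_{2} + b13*e_{1} e_{3} + b23*e_{2} e_{3} with a^2 + b12^2 + b13^2 + b23^2 = 1 (so R^-1 = ~R). Expanding the columns R e_j ~R gives tr M = 4a^2 - 1 and, from the antisymmetric part, M21 - M12 = -4a*b12, M13 - M31 = 4a*b13, M32 - M23 = -4a*b23.
Here tr M = -\frac{13861}{15625}, so a^2 = (1 + tr M)/4 = \frac{441}{15625} and a = ±\frac{21}{125}. Taking a = \frac{21}{125}: M21 - M12 = \frac{6048}{15625}, M13 - M31 = -\frac{2352}{15625}, M32 - M23 = -\frac{8064}{15625}, giving b12 = -\frac{72}{125}, b13 = -\frac{28}{125}, b23 = \frac{96}{125}, i.e. R = \frac{21}{125} - \frac{72}{125} e_{1} e_{2} - \frac{28}{125} e_{1} e_{3} + \frac{96}{125} e_{2} e_{3}.
Its e_{1} e_{2} coefficient is negative, so report the other preimage -R.
Answer: -\frac{21}{125} + \frac{72}{125} e_{1} e_{2} + \frac{28}{125} e_{1} e_{3} - \frac{96}{125} e_{2} e_{3}. Key observation: the double cover Spin(3) -> SO(3) sends R and -R to the same matrix (trace -\frac{13861}{15625} here), so the stated sign of the e_{1} e_{2} coefficient is what selects one sheet.


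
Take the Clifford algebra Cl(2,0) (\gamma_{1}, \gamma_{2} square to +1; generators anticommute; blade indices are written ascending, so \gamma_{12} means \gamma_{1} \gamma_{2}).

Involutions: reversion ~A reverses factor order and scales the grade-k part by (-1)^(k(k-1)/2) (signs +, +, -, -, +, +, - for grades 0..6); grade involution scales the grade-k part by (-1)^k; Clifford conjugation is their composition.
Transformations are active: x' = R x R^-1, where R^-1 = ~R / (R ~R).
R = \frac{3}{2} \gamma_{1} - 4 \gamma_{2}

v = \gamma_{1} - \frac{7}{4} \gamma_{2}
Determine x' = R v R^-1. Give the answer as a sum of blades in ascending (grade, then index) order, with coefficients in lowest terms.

~R = \frac{3}{2} \gamma_{1} - 4 \gamma_{2}, and R ~R = \frac{73}{4}, so R^-1 = ~R / (\frac{73}{4}).
R v = \frac{17}{2} + \frac{11}{8} \gamma_{12}
Answer: \frac{29}{73} \gamma_{1} - \frac{577}{292} \gamma_{2}


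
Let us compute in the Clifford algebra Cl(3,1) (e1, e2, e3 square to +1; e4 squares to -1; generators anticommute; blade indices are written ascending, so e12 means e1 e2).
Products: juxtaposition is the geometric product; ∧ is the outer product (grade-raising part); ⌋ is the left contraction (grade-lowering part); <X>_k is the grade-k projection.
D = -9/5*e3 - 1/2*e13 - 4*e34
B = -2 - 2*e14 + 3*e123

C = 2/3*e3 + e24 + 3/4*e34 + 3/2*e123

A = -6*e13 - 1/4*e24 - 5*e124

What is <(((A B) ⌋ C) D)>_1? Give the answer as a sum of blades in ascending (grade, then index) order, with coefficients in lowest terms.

step 1: -28*e2 - 1/2*e12 + 12*e13 + 1/2*e24 - 27*e34 + 10*e124 - 3/4*e134
step 2: -79/4 + 18*e2 + 3/4*e3 - 28*e4 + 42*e13
step 3: 393/20 - 3009/40*e1 + 2951/20*e3 - 3*e4 + 79/8*e13 - 168*e14 - 162/5*e23 + 143/5*e34 + 9*e123 + 14*e134 - 72*e234
step 4: -3009/40*e1 + 2951/20*e3 - 3*e4
Answer: -3009/40*e1 + 2951/20*e3 - 3*e4


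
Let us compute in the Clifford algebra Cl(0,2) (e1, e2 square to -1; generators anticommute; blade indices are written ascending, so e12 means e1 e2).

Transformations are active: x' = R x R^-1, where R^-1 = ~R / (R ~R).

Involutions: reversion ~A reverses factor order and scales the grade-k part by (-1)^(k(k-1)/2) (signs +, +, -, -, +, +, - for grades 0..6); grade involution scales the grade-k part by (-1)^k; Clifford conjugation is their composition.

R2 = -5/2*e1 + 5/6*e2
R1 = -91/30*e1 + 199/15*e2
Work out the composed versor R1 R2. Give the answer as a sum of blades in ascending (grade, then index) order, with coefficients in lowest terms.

Distribute over the terms of R1 (each basis-blade product reordered to ascending indices, repeated generators contracted through their squares):
(-91/30*e1) R2 = -91/12 - 91/36*e12
(199/15*e2) R2 = -199/18 + 199/6*e12
Summing the partial products and collecting blades:
Answer: -671/36 + 1103/36*e12


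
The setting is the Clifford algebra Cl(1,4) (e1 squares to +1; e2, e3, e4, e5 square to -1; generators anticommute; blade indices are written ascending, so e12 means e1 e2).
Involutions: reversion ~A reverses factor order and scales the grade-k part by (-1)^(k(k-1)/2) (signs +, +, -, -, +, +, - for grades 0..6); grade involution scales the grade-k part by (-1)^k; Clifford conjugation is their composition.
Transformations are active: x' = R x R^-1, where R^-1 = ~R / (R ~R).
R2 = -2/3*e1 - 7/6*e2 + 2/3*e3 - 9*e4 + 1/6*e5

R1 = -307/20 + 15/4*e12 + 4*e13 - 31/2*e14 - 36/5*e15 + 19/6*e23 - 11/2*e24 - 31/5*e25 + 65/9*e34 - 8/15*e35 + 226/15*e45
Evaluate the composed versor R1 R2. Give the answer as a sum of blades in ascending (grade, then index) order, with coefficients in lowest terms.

Distribute over the terms of R2 (each basis-blade product reordered to ascending indices, repeated generators contracted through their squares):
R1 (-2/3*e1) = 307/30*e1 + 5/2*e2 + 8/3*e3 - 31/3*e4 - 24/5*e5 - 19/9*e123 + 11/3*e124 + 62/15*e125 - 130/27*e134 + 16/45*e135 - 452/45*e145
R1 (-7/6*e2) = 35/8*e1 + 2149/120*e2 - 133/36*e3 + 77/12*e4 + 217/30*e5 + 14/3*e123 - 217/12*e124 - 42/5*e125 - 455/54*e234 + 28/45*e235 - 791/45*e245
R1 (2/3*e3) = -8/3*e1 - 19/9*e2 - 307/30*e3 + 130/27*e4 - 16/45*e5 + 5/2*e123 + 31/3*e134 + 24/5*e135 + 11/3*e234 + 62/15*e235 + 452/45*e345
R1 (-9*e4) = -279/2*e1 - 99/2*e2 + 65*e3 + 2763/20*e4 - 678/5*e5 - 135/4*e124 - 36*e134 - 324/5*e145 - 57/2*e234 - 279/5*e245 - 24/5*e345
R1 (1/6*e5) = 6/5*e1 + 31/30*e2 + 4/45*e3 - 113/45*e4 - 307/120*e5 + 5/8*e125 + 2/3*e135 - 31/12*e145 + 19/36*e235 - 11/12*e245 + 65/54*e345
Summing the partial products and collecting blades:
Answer: -15163/120*e1 - 10861/360*e2 + 9689/180*e3 + 7373/54*e4 - 48989/360*e5 + 91/18*e123 - 289/6*e124 - 437/120*e125 - 823/27*e134 + 262/45*e135 - 13937/180*e145 - 898/27*e234 + 317/60*e235 - 13373/180*e245 + 1741/270*e345
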